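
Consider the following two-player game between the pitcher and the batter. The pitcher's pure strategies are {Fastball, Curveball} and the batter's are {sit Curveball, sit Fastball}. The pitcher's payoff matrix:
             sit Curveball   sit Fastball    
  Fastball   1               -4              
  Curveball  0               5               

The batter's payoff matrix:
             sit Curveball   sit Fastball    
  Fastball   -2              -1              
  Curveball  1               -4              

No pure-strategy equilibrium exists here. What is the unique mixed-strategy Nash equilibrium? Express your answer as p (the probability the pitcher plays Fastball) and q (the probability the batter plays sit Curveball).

p = 5/6, q = 9/10

The pitcher's mix must leave the batter indifferent between sit Curveball and sit Fastball.
  the batter's payoff to sit Curveball: p·(-2) + (1−p)·1 = -3p + 1
  the batter's payoff to sit Fastball: p·(-1) + (1−p)·(-4) = 3p - 4
  -3p + 1 = 3p - 4  ⇒  -6p = -5  ⇒  p = 5/6.
For the pitcher to be willing to mix, the pitcher must be indifferent between Fastball and Curveball, which pins down the batter's mix.
  the pitcher's payoff from Fastball: q·1 + (1−q)·(-4) = 5q - 4
  the pitcher's payoff from Curveball: q·0 + (1−q)·5 = -5q + 5
  5q - 4 = -5q + 5  ⇒  10q = 9  ⇒  q = 9/10.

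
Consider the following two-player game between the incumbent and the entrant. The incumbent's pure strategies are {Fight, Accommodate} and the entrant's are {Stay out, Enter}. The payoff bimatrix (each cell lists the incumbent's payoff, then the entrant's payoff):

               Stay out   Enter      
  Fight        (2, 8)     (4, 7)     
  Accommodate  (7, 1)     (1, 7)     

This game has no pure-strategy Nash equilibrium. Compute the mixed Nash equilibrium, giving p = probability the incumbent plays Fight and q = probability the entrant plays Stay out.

p = 6/7, q = 3/8

The incumbent's mix must leave the entrant indifferent between Stay out and Enter.
  the entrant's payoff to Stay out: p·8 + (1−p)·1 = 7p + 1
  the entrant's payoff to Enter: p·7 + (1−p)·7 = 7
  7p + 1 = 7  ⇒  7p = 6  ⇒  p = 6/7.
The incumbent's indifference between Fight and Accommodate determines the entrant's mixing probability q:
  the incumbent's expected payoff from Fight: q·2 + (1−q)·4 = -2q + 4
  the incumbent's expected payoff from Accommodate: q·7 + (1−q)·1 = 6q + 1
  -2q + 4 = 6q + 1  ⇒  -8q = -3  ⇒  q = 3/8.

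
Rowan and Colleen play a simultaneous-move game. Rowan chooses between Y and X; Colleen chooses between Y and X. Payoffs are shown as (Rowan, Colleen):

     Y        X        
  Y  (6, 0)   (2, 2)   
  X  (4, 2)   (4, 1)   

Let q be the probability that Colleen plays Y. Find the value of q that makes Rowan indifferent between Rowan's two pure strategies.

q = 1/2

In a mixed equilibrium Rowan is indifferent between Y and X; this condition fixes q.
  Rowan's payoff from Y: q·6 + (1−q)·2 = 4q + 2
  Rowan's payoff from X: q·4 + (1−q)·4 = 4
  4q + 2 = 4  ⇒  4q = 2  ⇒  q = 1/2.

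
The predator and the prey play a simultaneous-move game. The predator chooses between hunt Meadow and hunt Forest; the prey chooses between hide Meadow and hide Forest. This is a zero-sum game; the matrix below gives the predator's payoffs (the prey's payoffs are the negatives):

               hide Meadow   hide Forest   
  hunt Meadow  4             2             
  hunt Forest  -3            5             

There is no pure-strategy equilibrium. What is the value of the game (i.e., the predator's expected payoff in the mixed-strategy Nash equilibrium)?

For the predator to be willing to mix, the predator must be indifferent between hunt Meadow and hunt Forest, which pins down the prey's mix.
  the predator's expected payoff from hunt Meadow: q·4 + (1−q)·2 = 2q + 2
  the predator's expected payoff from hunt Forest: q·(-3) + (1−q)·5 = -8q + 5
  2q + 2 = -8q + 5  ⇒  10q = 3  ⇒  q = 3/10.
The value is the predator's expected payoff against this mix (using hunt Meadow): (3/10)·4 + (7/10)·2 = 13/5.

v = 13/5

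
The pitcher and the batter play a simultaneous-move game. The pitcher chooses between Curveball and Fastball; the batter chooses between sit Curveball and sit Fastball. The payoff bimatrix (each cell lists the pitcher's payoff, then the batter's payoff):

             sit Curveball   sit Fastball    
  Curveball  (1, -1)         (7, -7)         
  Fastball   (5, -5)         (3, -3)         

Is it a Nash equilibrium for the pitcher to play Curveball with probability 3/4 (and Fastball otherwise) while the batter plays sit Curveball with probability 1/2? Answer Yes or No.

No

Given the pitcher's mix p = 3/4, the batter's payoff from sit Curveball is -2 but from sit Fastball is -6. The batter strictly prefers sit Curveball, so the batter would not mix.
So the proposed profile is not a Nash equilibrium.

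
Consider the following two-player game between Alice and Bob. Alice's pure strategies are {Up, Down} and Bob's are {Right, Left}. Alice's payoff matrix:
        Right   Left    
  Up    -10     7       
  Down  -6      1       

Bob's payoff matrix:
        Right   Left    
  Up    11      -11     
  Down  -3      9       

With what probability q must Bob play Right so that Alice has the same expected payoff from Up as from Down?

Set Alice's expected payoff from Up equal to that from Down:
  Alice's payoff from Up: q·(-10) + (1−q)·7 = -17q + 7
  Alice's payoff from Down: q·(-6) + (1−q)·1 = -7q + 1
  -17q + 7 = -7q + 1  ⇒  -10q = -6  ⇒  q = 3/5.

q = 3/5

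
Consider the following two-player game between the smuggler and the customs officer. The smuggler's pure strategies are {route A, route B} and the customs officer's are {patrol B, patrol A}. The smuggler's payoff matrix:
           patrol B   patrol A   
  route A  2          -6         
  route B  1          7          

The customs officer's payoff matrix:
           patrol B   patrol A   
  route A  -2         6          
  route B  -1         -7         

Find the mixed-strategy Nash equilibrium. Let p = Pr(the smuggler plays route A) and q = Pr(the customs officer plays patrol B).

p = 3/7, q = 13/14

The customs officer's indifference between patrol B and patrol A determines the smuggler's mixing probability p:
  the customs officer's expected payoff from patrol B: p·(-2) + (1−p)·(-1) = -p - 1
  the customs officer's expected payoff from patrol A: p·6 + (1−p)·(-7) = 13p - 7
  -p - 1 = 13p - 7  ⇒  -14p = -6  ⇒  p = 3/7.
The smuggler's indifference between route A and route B determines the customs officer's mixing probability q:
  the smuggler's payoff from route A: q·2 + (1−q)·(-6) = 8q - 6
  the smuggler's payoff from route B: q·1 + (1−q)·7 = -6q + 7
  8q - 6 = -6q + 7  ⇒  14q = 13  ⇒  q = 13/14.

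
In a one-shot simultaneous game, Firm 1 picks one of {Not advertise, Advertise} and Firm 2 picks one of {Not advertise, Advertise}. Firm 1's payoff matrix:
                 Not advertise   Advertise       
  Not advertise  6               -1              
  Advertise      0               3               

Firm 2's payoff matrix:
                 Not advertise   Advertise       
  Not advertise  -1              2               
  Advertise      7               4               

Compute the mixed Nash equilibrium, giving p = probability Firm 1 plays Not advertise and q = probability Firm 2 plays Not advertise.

p = 1/2, q = 2/5

Set Firm 2's expected payoff from Not advertise equal to that from Advertise:
  Firm 2's expected payoff from Not advertise: p·(-1) + (1−p)·7 = -8p + 7
  Firm 2's expected payoff from Advertise: p·2 + (1−p)·4 = -2p + 4
  -8p + 7 = -2p + 4  ⇒  -6p = -3  ⇒  p = 1/2.
Firm 1's indifference between Not advertise and Advertise determines Firm 2's mixing probability q:
  Firm 1's payoff to Not advertise: q·6 + (1−q)·(-1) = 7q - 1
  Firm 1's payoff to Advertise: q·0 + (1−q)·3 = -3q + 3
  7q - 1 = -3q + 3  ⇒  10q = 4  ⇒  q = 2/5.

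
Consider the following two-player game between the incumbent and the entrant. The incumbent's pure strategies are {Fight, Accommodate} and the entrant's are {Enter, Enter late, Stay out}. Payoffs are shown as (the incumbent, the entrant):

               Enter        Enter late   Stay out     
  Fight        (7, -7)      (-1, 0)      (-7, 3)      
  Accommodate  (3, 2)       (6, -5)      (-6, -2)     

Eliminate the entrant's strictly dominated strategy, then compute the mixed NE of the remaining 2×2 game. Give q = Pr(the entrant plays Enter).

q = 1/5

The entrant's strategy Enter late is strictly dominated by Stay out: 3 > 0 and -2 > -5. Eliminate Enter late.
Set the incumbent's expected payoff from Fight equal to that from Accommodate:
  the incumbent's expected payoff from Fight: q·7 + (1−q)·(-7) = 14q - 7
  the incumbent's expected payoff from Accommodate: q·3 + (1−q)·(-6) = 9q - 6
  14q - 7 = 9q - 6  ⇒  5q = 1  ⇒  q = 1/5.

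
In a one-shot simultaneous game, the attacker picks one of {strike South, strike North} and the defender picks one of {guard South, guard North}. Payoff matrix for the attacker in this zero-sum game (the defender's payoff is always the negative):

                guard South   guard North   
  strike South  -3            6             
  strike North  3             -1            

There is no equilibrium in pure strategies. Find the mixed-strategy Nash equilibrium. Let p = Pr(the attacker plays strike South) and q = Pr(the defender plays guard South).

In a mixed equilibrium the defender is indifferent between guard South and guard North; this condition fixes p.
  the defender's expected payoff from guard South: p·3 + (1−p)·(-3) = 6p - 3
  the defender's expected payoff from guard North: p·(-6) + (1−p)·1 = -7p + 1
  6p - 3 = -7p + 1  ⇒  13p = 4  ⇒  p = 4/13.
In a mixed equilibrium the attacker is indifferent between strike South and strike North; this condition fixes q.
  the attacker's payoff from strike South: q·(-3) + (1−q)·6 = -9q + 6
  the attacker's payoff from strike North: q·3 + (1−q)·(-1) = 4q - 1
  -9q + 6 = 4q - 1  ⇒  -13q = -7  ⇒  q = 7/13.

p = 4/13, q = 7/13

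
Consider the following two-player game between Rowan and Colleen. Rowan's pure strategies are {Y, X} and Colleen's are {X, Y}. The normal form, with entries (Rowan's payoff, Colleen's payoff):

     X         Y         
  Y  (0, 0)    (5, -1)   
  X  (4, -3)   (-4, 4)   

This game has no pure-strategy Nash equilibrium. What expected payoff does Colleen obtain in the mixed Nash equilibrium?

-3/8

For Colleen to be willing to mix, Colleen must be indifferent between X and Y, which pins down Rowan's mix.
  Colleen's payoff to X: p·0 + (1−p)·(-3) = 3p - 3
  Colleen's payoff to Y: p·(-1) + (1−p)·4 = -5p + 4
  3p - 3 = -5p + 4  ⇒  8p = 7  ⇒  p = 7/8.
At equilibrium Colleen is indifferent across columns, so Colleen's payoff equals the payoff from X: (7/8)·0 + (1/8)·(-3) = -3/8.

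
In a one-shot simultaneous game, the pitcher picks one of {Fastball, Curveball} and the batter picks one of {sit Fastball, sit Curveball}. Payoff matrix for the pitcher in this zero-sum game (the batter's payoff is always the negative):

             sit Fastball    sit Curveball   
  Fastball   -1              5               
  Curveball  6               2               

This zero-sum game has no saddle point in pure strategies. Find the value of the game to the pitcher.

v = 16/5

The pitcher's indifference between Fastball and Curveball determines the batter's mixing probability q:
  the pitcher's payoff to Fastball: q·(-1) + (1−q)·5 = -6q + 5
  the pitcher's payoff to Curveball: q·6 + (1−q)·2 = 4q + 2
  -6q + 5 = 4q + 2  ⇒  -10q = -3  ⇒  q = 3/10.
The value is the pitcher's expected payoff against this mix (using Fastball): (3/10)·(-1) + (7/10)·5 = 16/5.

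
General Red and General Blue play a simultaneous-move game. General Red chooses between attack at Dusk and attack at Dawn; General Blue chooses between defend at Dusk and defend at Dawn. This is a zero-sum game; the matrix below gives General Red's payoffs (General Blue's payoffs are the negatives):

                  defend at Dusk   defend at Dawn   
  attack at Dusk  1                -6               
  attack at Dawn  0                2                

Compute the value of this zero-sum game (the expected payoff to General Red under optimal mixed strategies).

v = 2/9

Set General Red's expected payoff from attack at Dusk equal to that from attack at Dawn:
  General Red's payoff from attack at Dusk: q·1 + (1−q)·(-6) = 7q - 6
  General Red's payoff from attack at Dawn: q·0 + (1−q)·2 = -2q + 2
  7q - 6 = -2q + 2  ⇒  9q = 8  ⇒  q = 8/9.
The value is General Red's expected payoff against this mix (using attack at Dusk): (8/9)·1 + (1/9)·(-6) = 2/9.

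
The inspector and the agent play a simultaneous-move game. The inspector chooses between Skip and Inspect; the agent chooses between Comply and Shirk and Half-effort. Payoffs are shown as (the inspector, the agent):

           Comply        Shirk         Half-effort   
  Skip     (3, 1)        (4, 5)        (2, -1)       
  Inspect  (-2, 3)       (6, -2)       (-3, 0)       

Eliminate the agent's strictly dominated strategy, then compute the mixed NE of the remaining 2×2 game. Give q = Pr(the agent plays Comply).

The agent's strategy Half-effort is strictly dominated by Comply: 1 > -1 and 3 > 0. Eliminate Half-effort.
The agent's mix must leave the inspector indifferent between Skip and Inspect.
  the inspector's expected payoff from Skip: q·3 + (1−q)·4 = -q + 4
  the inspector's expected payoff from Inspect: q·(-2) + (1−q)·6 = -8q + 6
  -q + 4 = -8q + 6  ⇒  7q = 2  ⇒  q = 2/7.

q = 2/7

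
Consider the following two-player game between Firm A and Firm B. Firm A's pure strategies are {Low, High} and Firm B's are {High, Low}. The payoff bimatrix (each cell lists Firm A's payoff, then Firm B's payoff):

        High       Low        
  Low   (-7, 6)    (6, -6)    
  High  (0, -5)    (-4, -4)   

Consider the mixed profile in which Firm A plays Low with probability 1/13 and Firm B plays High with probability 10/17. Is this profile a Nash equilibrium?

Yes

Check Firm B's indifference given Firm A's mix p = 1/13:
  payoff from High = -54/13; payoff from Low = -54/13 — equal.
Check Firm A's indifference given Firm B's mix q = 10/17:
  payoff from Low = -28/17; payoff from High = -28/17 — equal.
Both players are indifferent, so neither can profitably deviate.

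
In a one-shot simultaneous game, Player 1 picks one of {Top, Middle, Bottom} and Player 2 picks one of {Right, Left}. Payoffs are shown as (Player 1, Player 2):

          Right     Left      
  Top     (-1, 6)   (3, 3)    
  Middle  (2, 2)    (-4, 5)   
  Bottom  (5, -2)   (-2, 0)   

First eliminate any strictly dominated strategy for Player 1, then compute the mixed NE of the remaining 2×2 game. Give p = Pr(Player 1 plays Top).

p = 2/5

Player 1's strategy Middle is strictly dominated by Bottom: 5 > 2 and -2 > -4. Eliminate Middle.
Set Player 2's expected payoff from Right equal to that from Left:
  Player 2's payoff to Right: p·6 + (1−p)·(-2) = 8p - 2
  Player 2's payoff to Left: p·3 + (1−p)·0 = 3p
  8p - 2 = 3p  ⇒  5p = 2  ⇒  p = 2/5.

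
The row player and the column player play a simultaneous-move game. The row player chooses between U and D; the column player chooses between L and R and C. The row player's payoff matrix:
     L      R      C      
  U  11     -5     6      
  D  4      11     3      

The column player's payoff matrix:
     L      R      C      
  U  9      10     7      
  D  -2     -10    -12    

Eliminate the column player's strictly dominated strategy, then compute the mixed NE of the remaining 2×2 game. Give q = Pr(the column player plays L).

q = 16/23

The column player's strategy C is strictly dominated by R: 10 > 7 and -10 > -12. Eliminate C.
In a mixed equilibrium the row player is indifferent between U and D; this condition fixes q.
  the row player's expected payoff from U: q·11 + (1−q)·(-5) = 16q - 5
  the row player's expected payoff from D: q·4 + (1−q)·11 = -7q + 11
  16q - 5 = -7q + 11  ⇒  23q = 16  ⇒  q = 16/23.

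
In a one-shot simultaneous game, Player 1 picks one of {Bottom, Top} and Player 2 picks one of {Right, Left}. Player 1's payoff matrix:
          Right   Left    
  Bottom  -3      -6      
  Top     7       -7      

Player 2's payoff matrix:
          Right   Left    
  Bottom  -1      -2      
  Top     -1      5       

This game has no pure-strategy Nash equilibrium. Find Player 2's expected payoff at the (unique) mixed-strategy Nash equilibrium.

-1

In a mixed equilibrium Player 2 is indifferent between Right and Left; this condition fixes p.
  Player 2's expected payoff from Right: p·(-1) + (1−p)·(-1) = -1
  Player 2's expected payoff from Left: p·(-2) + (1−p)·5 = -7p + 5
  -1 = -7p + 5  ⇒  7p = 6  ⇒  p = 6/7.
At equilibrium Player 2 is indifferent across columns, so Player 2's payoff equals the payoff from Right: (6/7)·(-1) + (1/7)·(-1) = -1.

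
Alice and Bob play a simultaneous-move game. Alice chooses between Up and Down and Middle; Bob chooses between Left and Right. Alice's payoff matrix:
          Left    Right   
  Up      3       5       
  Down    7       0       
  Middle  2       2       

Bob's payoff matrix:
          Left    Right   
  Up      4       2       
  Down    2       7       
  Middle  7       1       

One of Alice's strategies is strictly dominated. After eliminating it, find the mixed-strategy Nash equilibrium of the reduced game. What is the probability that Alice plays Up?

p = 5/7

Alice's strategy Middle is strictly dominated by Up: 3 > 2 and 5 > 2. Eliminate Middle.
For Bob to be willing to mix, Bob must be indifferent between Left and Right, which pins down Alice's mix.
  Bob's expected payoff from Left: p·4 + (1−p)·2 = 2p + 2
  Bob's expected payoff from Right: p·2 + (1−p)·7 = -5p + 7
  2p + 2 = -5p + 7  ⇒  7p = 5  ⇒  p = 5/7.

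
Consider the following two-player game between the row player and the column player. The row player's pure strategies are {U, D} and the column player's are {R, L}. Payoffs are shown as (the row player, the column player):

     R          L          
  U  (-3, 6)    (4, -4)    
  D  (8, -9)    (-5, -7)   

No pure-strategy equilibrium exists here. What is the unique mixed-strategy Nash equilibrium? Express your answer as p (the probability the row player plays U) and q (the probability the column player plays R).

p = 1/6, q = 9/20

The row player's mix must leave the column player indifferent between R and L.
  the column player's payoff to R: p·6 + (1−p)·(-9) = 15p - 9
  the column player's payoff to L: p·(-4) + (1−p)·(-7) = 3p - 7
  15p - 9 = 3p - 7  ⇒  12p = 2  ⇒  p = 1/6.
For the row player to be willing to mix, the row player must be indifferent between U and D, which pins down the column player's mix.
  the row player's payoff to U: q·(-3) + (1−q)·4 = -7q + 4
  the row player's payoff to D: q·8 + (1−q)·(-5) = 13q - 5
  -7q + 4 = 13q - 5  ⇒  -20q = -9  ⇒  q = 9/20.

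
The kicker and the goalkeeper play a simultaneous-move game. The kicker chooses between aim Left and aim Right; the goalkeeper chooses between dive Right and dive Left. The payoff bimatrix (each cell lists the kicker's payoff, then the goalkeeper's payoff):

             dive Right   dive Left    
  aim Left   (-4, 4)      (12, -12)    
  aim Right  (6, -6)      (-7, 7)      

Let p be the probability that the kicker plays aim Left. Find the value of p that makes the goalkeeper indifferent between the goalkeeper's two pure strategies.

For the goalkeeper to be willing to mix, the goalkeeper must be indifferent between dive Right and dive Left, which pins down the kicker's mix.
  the goalkeeper's expected payoff from dive Right: p·4 + (1−p)·(-6) = 10p - 6
  the goalkeeper's expected payoff from dive Left: p·(-12) + (1−p)·7 = -19p + 7
  10p - 6 = -19p + 7  ⇒  29p = 13  ⇒  p = 13/29.

p = 13/29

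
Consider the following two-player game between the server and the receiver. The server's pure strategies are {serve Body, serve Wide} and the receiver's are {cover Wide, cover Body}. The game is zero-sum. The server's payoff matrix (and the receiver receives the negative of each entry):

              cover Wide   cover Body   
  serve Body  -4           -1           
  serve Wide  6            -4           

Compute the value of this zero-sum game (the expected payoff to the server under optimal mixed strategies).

The server's indifference between serve Body and serve Wide determines the receiver's mixing probability q:
  the server's expected payoff from serve Body: q·(-4) + (1−q)·(-1) = -3q - 1
  the server's expected payoff from serve Wide: q·6 + (1−q)·(-4) = 10q - 4
  -3q - 1 = 10q - 4  ⇒  -13q = -3  ⇒  q = 3/13.
The value is the server's expected payoff against this mix (using serve Body): (3/13)·(-4) + (10/13)·(-1) = -22/13.

v = -22/13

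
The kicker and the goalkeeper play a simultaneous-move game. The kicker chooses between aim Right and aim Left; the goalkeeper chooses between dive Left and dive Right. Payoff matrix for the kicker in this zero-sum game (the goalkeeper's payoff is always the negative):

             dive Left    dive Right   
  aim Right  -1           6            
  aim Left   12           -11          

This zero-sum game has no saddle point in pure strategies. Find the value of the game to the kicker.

The kicker's indifference between aim Right and aim Left determines the goalkeeper's mixing probability q:
  the kicker's payoff from aim Right: q·(-1) + (1−q)·6 = -7q + 6
  the kicker's payoff from aim Left: q·12 + (1−q)·(-11) = 23q - 11
  -7q + 6 = 23q - 11  ⇒  -30q = -17  ⇒  q = 17/30.
The value is the kicker's expected payoff against this mix (using aim Right): (17/30)·(-1) + (13/30)·6 = 61/30.

v = 61/30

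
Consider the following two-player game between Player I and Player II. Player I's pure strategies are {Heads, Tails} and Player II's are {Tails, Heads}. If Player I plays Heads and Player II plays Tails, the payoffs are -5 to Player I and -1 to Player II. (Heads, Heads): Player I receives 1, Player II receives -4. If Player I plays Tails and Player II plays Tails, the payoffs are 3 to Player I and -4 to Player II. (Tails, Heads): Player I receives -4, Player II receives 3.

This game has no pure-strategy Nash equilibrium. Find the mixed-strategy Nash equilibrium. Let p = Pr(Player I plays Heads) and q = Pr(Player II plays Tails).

In a mixed equilibrium Player II is indifferent between Tails and Heads; this condition fixes p.
  Player II's expected payoff from Tails: p·(-1) + (1−p)·(-4) = 3p - 4
  Player II's expected payoff from Heads: p·(-4) + (1−p)·3 = -7p + 3
  3p - 4 = -7p + 3  ⇒  10p = 7  ⇒  p = 7/10.
In a mixed equilibrium Player I is indifferent between Heads and Tails; this condition fixes q.
  Player I's payoff to Heads: q·(-5) + (1−q)·1 = -6q + 1
  Player I's payoff to Tails: q·3 + (1−q)·(-4) = 7q - 4
  -6q + 1 = 7q - 4  ⇒  -13q = -5  ⇒  q = 5/13.

p = 7/10, q = 5/13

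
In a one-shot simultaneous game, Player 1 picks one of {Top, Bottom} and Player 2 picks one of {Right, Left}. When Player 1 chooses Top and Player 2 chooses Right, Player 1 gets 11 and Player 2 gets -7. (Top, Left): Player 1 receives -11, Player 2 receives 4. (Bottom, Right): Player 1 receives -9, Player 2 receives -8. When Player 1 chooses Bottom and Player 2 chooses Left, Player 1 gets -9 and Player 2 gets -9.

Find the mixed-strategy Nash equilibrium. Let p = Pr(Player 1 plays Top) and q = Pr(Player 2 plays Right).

In a mixed equilibrium Player 2 is indifferent between Right and Left; this condition fixes p.
  Player 2's payoff to Right: p·(-7) + (1−p)·(-8) = p - 8
  Player 2's payoff to Left: p·4 + (1−p)·(-9) = 13p - 9
  p - 8 = 13p - 9  ⇒  -12p = -1  ⇒  p = 1/12.
Player 2's mix must leave Player 1 indifferent between Top and Bottom.
  Player 1's payoff from Top: q·11 + (1−q)·(-11) = 22q - 11
  Player 1's payoff from Bottom: q·(-9) + (1−q)·(-9) = -9
  22q - 11 = -9  ⇒  22q = 2  ⇒  q = 1/11.

p = 1/12, q = 1/11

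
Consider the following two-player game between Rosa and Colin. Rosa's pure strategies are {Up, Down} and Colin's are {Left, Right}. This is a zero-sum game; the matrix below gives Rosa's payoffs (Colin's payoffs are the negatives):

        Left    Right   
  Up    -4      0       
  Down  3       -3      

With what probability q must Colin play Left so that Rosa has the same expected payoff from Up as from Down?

Set Rosa's expected payoff from Up equal to that from Down:
  Rosa's payoff from Up: q·(-4) + (1−q)·0 = -4q
  Rosa's payoff from Down: q·3 + (1−q)·(-3) = 6q - 3
  -4q = 6q - 3  ⇒  -10q = -3  ⇒  q = 3/10.

q = 3/10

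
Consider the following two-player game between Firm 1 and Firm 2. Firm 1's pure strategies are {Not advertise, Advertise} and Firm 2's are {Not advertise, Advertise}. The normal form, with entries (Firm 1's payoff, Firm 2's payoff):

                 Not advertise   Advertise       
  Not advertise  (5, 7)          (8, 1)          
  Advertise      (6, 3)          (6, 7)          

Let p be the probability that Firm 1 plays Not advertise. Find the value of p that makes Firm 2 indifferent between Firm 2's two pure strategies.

p = 2/5

Firm 2's indifference between Not advertise and Advertise determines Firm 1's mixing probability p:
  Firm 2's payoff to Not advertise: p·7 + (1−p)·3 = 4p + 3
  Firm 2's payoff to Advertise: p·1 + (1−p)·7 = -6p + 7
  4p + 3 = -6p + 7  ⇒  10p = 4  ⇒  p = 2/5.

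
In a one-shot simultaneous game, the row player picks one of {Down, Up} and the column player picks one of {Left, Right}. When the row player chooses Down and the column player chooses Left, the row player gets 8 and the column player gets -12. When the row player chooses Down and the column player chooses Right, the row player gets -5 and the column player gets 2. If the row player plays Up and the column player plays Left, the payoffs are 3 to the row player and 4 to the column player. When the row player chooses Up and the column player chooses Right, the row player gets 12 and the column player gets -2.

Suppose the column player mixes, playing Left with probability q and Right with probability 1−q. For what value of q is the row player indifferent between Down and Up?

In a mixed equilibrium the row player is indifferent between Down and Up; this condition fixes q.
  the row player's payoff to Down: q·8 + (1−q)·(-5) = 13q - 5
  the row player's payoff to Up: q·3 + (1−q)·12 = -9q + 12
  13q - 5 = -9q + 12  ⇒  22q = 17  ⇒  q = 17/22.

q = 17/22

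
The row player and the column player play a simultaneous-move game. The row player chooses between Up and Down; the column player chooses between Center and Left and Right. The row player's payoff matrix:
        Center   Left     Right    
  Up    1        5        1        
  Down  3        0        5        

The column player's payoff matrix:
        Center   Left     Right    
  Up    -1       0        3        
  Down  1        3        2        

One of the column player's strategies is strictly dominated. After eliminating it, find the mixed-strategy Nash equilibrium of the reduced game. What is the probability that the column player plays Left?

q = 4/9

The column player's strategy Center is strictly dominated by Left: 0 > -1 and 3 > 1. Eliminate Center.
Set the row player's expected payoff from Up equal to that from Down:
  the row player's payoff from Up: q·5 + (1−q)·1 = 4q + 1
  the row player's payoff from Down: q·0 + (1−q)·5 = -5q + 5
  4q + 1 = -5q + 5  ⇒  9q = 4  ⇒  q = 4/9.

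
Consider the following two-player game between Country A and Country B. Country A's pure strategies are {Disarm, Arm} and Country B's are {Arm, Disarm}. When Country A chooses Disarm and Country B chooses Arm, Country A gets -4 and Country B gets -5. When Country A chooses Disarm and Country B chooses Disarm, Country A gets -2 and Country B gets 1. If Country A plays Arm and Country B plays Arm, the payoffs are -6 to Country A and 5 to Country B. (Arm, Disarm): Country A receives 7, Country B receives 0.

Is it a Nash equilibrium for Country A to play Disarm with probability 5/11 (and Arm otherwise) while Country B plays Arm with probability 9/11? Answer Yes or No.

Yes

Check Country B's indifference given Country A's mix p = 5/11:
  payoff from Arm = 5/11; payoff from Disarm = 5/11 — equal.
Check Country A's indifference given Country B's mix q = 9/11:
  payoff from Disarm = -40/11; payoff from Arm = -40/11 — equal.
Both players are indifferent, so neither can profitably deviate.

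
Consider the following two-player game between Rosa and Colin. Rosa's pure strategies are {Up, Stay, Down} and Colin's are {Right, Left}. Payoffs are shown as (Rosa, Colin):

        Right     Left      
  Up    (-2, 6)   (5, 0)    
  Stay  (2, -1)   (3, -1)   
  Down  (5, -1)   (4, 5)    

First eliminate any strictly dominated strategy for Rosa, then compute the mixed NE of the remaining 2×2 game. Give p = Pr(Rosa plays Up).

p = 1/2

Rosa's strategy Stay is strictly dominated by Down: 5 > 2 and 4 > 3. Eliminate Stay.
In a mixed equilibrium Colin is indifferent between Right and Left; this condition fixes p.
  Colin's payoff to Right: p·6 + (1−p)·(-1) = 7p - 1
  Colin's payoff to Left: p·0 + (1−p)·5 = -5p + 5
  7p - 1 = -5p + 5  ⇒  12p = 6  ⇒  p = 1/2.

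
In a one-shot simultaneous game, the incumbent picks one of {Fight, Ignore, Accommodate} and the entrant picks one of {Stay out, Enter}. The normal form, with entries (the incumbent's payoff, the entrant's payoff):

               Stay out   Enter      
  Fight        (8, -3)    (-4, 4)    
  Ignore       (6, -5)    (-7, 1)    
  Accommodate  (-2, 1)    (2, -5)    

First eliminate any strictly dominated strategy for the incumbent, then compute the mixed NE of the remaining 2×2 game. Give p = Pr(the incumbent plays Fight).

The incumbent's strategy Ignore is strictly dominated by Fight: 8 > 6 and -4 > -7. Eliminate Ignore.
The incumbent's mix must leave the entrant indifferent between Stay out and Enter.
  the entrant's payoff from Stay out: p·(-3) + (1−p)·1 = -4p + 1
  the entrant's payoff from Enter: p·4 + (1−p)·(-5) = 9p - 5
  -4p + 1 = 9p - 5  ⇒  -13p = -6  ⇒  p = 6/13.

p = 6/13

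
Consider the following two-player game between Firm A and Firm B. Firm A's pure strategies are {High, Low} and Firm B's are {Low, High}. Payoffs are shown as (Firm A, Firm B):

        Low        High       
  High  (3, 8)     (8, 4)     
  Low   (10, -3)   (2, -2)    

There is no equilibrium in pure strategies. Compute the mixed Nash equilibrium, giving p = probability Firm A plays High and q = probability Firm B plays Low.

p = 1/5, q = 6/13

Firm A's mix must leave Firm B indifferent between Low and High.
  Firm B's expected payoff from Low: p·8 + (1−p)·(-3) = 11p - 3
  Firm B's expected payoff from High: p·4 + (1−p)·(-2) = 6p - 2
  11p - 3 = 6p - 2  ⇒  5p = 1  ⇒  p = 1/5.
Firm B's mix must leave Firm A indifferent between High and Low.
  Firm A's payoff from High: q·3 + (1−q)·8 = -5q + 8
  Firm A's payoff from Low: q·10 + (1−q)·2 = 8q + 2
  -5q + 8 = 8q + 2  ⇒  -13q = -6  ⇒  q = 6/13.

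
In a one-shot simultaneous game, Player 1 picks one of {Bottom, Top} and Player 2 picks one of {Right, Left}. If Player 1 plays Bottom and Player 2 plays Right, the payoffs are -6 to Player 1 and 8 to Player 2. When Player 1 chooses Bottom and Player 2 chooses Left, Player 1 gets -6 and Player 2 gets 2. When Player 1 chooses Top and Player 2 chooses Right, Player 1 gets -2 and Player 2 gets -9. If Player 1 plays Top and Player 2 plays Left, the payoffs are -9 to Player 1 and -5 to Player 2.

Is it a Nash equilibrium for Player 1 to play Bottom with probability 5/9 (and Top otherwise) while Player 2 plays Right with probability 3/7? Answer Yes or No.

Given Player 1's mix p = 5/9, Player 2's payoff from Right is 4/9 but from Left is -10/9. Player 2 strictly prefers Right, so Player 2 would not mix.
So the proposed profile is not a Nash equilibrium.

No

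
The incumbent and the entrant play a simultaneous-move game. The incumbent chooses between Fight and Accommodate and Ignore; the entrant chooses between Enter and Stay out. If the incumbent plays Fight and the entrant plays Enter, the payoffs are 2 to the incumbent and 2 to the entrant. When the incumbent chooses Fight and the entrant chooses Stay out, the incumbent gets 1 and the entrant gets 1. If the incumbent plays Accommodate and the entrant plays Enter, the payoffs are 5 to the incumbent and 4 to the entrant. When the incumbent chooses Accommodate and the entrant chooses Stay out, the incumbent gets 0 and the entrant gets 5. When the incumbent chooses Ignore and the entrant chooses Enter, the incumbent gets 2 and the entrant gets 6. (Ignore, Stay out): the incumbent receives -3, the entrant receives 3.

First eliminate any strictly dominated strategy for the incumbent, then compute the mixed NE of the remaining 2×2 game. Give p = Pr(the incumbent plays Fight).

p = 1/2

The incumbent's strategy Ignore is strictly dominated by Accommodate: 5 > 2 and 0 > -3. Eliminate Ignore.
In a mixed equilibrium the entrant is indifferent between Enter and Stay out; this condition fixes p.
  the entrant's expected payoff from Enter: p·2 + (1−p)·4 = -2p + 4
  the entrant's expected payoff from Stay out: p·1 + (1−p)·5 = -4p + 5
  -2p + 4 = -4p + 5  ⇒  2p = 1  ⇒  p = 1/2.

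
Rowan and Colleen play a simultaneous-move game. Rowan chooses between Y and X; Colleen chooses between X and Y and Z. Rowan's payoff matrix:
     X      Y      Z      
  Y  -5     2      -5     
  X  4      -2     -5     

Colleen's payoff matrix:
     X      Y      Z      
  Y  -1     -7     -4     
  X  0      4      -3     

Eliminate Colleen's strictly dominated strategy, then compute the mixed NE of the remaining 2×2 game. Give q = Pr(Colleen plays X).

q = 4/13

Colleen's strategy Z is strictly dominated by X: -1 > -4 and 0 > -3. Eliminate Z.
Set Rowan's expected payoff from Y equal to that from X:
  Rowan's payoff to Y: q·(-5) + (1−q)·2 = -7q + 2
  Rowan's payoff to X: q·4 + (1−q)·(-2) = 6q - 2
  -7q + 2 = 6q - 2  ⇒  -13q = -4  ⇒  q = 4/13.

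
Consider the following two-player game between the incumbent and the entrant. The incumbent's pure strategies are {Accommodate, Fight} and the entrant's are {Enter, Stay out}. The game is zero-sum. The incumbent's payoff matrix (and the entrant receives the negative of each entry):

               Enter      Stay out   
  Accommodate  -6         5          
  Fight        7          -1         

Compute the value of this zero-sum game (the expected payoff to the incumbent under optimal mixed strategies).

Set the incumbent's expected payoff from Accommodate equal to that from Fight:
  the incumbent's expected payoff from Accommodate: q·(-6) + (1−q)·5 = -11q + 5
  the incumbent's expected payoff from Fight: q·7 + (1−q)·(-1) = 8q - 1
  -11q + 5 = 8q - 1  ⇒  -19q = -6  ⇒  q = 6/19.
The value is the incumbent's expected payoff against this mix (using Accommodate): (6/19)·(-6) + (13/19)·5 = 29/19.

v = 29/19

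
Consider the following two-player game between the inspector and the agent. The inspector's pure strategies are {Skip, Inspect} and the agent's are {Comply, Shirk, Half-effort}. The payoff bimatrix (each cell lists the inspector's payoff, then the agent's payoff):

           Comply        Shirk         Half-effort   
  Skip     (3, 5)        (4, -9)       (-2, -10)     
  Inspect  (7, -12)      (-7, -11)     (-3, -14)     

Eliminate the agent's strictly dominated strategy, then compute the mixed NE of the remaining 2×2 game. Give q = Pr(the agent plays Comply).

q = 11/15

The agent's strategy Half-effort is strictly dominated by Shirk: -9 > -10 and -11 > -14. Eliminate Half-effort.
Set the inspector's expected payoff from Skip equal to that from Inspect:
  the inspector's payoff from Skip: q·3 + (1−q)·4 = -q + 4
  the inspector's payoff from Inspect: q·7 + (1−q)·(-7) = 14q - 7
  -q + 4 = 14q - 7  ⇒  -15q = -11  ⇒  q = 11/15.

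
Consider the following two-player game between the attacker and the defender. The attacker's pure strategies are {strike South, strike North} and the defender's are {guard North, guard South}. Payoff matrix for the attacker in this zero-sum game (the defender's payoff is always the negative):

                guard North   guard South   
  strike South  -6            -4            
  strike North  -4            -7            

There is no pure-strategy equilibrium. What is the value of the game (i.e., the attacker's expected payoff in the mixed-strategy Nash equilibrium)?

In a mixed equilibrium the attacker is indifferent between strike South and strike North; this condition fixes q.
  the attacker's expected payoff from strike South: q·(-6) + (1−q)·(-4) = -2q - 4
  the attacker's expected payoff from strike North: q·(-4) + (1−q)·(-7) = 3q - 7
  -2q - 4 = 3q - 7  ⇒  -5q = -3  ⇒  q = 3/5.
The value is the attacker's expected payoff against this mix (using strike South): (3/5)·(-6) + (2/5)·(-4) = -26/5.

v = -26/5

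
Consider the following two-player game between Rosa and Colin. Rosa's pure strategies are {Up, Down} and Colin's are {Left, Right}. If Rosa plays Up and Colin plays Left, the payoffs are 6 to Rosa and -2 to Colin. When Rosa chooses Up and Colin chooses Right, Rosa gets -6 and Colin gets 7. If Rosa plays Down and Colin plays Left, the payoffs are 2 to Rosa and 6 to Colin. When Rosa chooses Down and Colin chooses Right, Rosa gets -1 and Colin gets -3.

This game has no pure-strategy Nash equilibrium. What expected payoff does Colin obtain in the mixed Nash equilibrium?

2

In a mixed equilibrium Colin is indifferent between Left and Right; this condition fixes p.
  Colin's expected payoff from Left: p·(-2) + (1−p)·6 = -8p + 6
  Colin's expected payoff from Right: p·7 + (1−p)·(-3) = 10p - 3
  -8p + 6 = 10p - 3  ⇒  -18p = -9  ⇒  p = 1/2.
At equilibrium Colin is indifferent across columns, so Colin's payoff equals the payoff from Left: (1/2)·(-2) + (1/2)·6 = 2.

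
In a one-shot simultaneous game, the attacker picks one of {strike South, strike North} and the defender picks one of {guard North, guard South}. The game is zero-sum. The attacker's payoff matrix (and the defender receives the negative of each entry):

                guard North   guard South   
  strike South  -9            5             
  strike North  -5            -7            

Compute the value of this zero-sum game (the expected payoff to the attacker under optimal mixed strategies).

Set the attacker's expected payoff from strike South equal to that from strike North:
  the attacker's payoff to strike South: q·(-9) + (1−q)·5 = -14q + 5
  the attacker's payoff to strike North: q·(-5) + (1−q)·(-7) = 2q - 7
  -14q + 5 = 2q - 7  ⇒  -16q = -12  ⇒  q = 3/4.
The value is the attacker's expected payoff against this mix (using strike South): (3/4)·(-9) + (1/4)·5 = -11/2.

v = -11/2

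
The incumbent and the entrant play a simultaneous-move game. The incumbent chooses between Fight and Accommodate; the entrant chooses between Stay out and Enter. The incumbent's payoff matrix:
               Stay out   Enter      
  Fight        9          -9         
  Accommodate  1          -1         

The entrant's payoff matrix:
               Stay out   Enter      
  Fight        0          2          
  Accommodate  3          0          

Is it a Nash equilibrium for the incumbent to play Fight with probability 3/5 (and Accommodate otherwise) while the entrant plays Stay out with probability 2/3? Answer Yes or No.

Given the entrant's mix q = 2/3, the incumbent's payoff from Fight is 3 but from Accommodate is 1/3. The incumbent strictly prefers Fight, so the incumbent would not mix.
So the proposed profile is not a Nash equilibrium.

No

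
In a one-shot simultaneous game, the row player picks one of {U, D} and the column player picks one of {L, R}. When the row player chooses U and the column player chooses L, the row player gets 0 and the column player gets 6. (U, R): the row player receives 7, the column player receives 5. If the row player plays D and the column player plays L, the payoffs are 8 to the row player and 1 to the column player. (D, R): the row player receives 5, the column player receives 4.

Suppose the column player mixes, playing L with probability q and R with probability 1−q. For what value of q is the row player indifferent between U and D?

q = 1/5

In a mixed equilibrium the row player is indifferent between U and D; this condition fixes q.
  the row player's expected payoff from U: q·0 + (1−q)·7 = -7q + 7
  the row player's expected payoff from D: q·8 + (1−q)·5 = 3q + 5
  -7q + 7 = 3q + 5  ⇒  -10q = -2  ⇒  q = 1/5.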